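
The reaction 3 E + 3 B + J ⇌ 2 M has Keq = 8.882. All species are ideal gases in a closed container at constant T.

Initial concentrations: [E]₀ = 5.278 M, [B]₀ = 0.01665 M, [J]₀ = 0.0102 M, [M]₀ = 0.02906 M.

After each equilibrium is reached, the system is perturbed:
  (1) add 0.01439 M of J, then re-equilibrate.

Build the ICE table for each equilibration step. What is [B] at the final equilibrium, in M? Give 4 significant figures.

Q₀ = 122 vs Keq = 8.882 ⇒ Q>K, reverse
Step 1:
                    E           B           J           M
  Initial       5.278     0.01665      0.0102     0.02906
  Change      0.01205     0.01205    0.004017   -0.008035
  Equil          5.29      0.0287     0.01422     0.02103
  solve Keq expr → x = -0.004017; check Q = 8.882
Then add 0.01439 M of J.
Step 2:
                    E           B           J           M
  Initial        5.29      0.0287     0.02861     0.02103
  Change     -0.00379    -0.00379   -0.001263    0.002527
  Equil         5.286     0.02491     0.02734     0.02355
  solve Keq expr → x = 0.001263; check Q = 8.882

[B]_eq = 0.02491 M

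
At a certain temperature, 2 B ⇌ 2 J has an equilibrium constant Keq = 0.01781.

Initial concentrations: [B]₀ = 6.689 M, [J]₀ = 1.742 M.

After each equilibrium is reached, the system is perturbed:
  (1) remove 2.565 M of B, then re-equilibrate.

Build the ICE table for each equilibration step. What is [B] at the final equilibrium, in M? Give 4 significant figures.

[B]_eq = 5.175 M

Q₀ = 0.06782 vs Keq = 0.01781 ⇒ Q>K, reverse
Step 1:
                   B          J
  Initial      6.689      1.742
  Change      0.7493    -0.7493
  Equil        7.438     0.9927
  solve Keq expr → x = -0.3747; check Q = 0.01781
Then remove 2.565 M of B.
Step 2:
                   B          J
  Initial      4.873     0.9927
  Change       0.302     -0.302
  Equil        5.175     0.6907
  solve Keq expr → x = -0.151; check Q = 0.01781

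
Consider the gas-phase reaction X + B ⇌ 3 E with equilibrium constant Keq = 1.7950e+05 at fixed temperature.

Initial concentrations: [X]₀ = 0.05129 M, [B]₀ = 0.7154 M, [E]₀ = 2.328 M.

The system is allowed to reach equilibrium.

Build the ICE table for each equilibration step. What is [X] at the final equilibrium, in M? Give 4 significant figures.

[X]_eq = 1.2816e-04 M

Q₀ = 343.8 vs Keq = 1.7950e+05 ⇒ Q<K, forward
Step 1:
                   X          B          E
  Initial    0.05129     0.7154      2.328
  Change    -0.05116   -0.05116     0.1535
  Equil   1.2816e-04     0.6642      2.481
  solve Keq expr → x = 0.05116; check Q = 1.7950e+05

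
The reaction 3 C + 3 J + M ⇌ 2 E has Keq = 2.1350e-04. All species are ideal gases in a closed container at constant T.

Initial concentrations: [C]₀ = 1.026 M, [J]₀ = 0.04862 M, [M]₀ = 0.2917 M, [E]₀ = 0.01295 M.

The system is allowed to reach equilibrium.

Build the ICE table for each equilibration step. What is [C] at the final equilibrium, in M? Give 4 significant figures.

Q₀ = 4.631 vs Keq = 2.1350e-04 ⇒ Q>K, reverse
Step 1:
                    C           J           M           E
  Initial       1.026     0.04862      0.2917     0.01295
  Change       0.0192      0.0192      0.0064     -0.0128
  Equil         1.045     0.06782      0.2981  1.5056e-04
  solve Keq expr → x = -0.0064; check Q = 2.1350e-04

[C]_eq = 1.045 M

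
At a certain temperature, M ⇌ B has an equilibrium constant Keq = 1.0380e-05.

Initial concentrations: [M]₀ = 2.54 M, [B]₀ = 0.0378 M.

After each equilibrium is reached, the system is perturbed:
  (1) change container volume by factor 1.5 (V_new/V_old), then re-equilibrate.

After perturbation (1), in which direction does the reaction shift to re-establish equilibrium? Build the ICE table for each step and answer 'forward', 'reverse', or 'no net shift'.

Q₀ = 0.01488 vs Keq = 1.0380e-05 ⇒ Q>K, reverse
Step 1:
                  M         B
  Initial      2.54    0.0378
  Change    0.03777  -0.03777
  Equil       2.578 2.6757e-05
  solve Keq expr → x = -0.03777; check Q = 1.0380e-05
Then change container volume by factor 1.5 (V_new/V_old).
Step 2:
                  M         B
  Initial     1.719 1.7838e-05
  Change          0         0
  Equil       1.719 1.7838e-05
  solve Keq expr → x = 0; check Q = 1.0380e-05

Direction: no net shift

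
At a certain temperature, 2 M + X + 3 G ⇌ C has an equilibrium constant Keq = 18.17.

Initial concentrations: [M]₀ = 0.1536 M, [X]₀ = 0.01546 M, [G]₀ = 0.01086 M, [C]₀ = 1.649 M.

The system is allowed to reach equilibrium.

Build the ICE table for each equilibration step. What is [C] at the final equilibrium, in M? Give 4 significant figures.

Q₀ = 3.5297e+09 vs Keq = 18.17 ⇒ Q>K, reverse
Step 1:
                    M           X           G           C
  I            0.1536     0.01546     0.01086       1.649
  C            0.5399        0.27      0.8099       -0.27
  E            0.6935      0.2854      0.8207       1.379
  solve Keq expr → x = -0.27; check Q = 18.17

[C]_eq = 1.379 M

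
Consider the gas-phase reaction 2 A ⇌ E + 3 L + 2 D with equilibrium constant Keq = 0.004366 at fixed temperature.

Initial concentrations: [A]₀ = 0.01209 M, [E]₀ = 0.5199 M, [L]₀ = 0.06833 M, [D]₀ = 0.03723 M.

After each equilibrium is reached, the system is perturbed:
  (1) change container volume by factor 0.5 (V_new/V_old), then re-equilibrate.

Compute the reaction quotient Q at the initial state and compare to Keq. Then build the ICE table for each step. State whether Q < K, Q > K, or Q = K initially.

Q₀ = 0.001573; Q < K (proceeds forward)

Q₀ = 0.001573 vs Keq = 0.004366 ⇒ Q<K, forward
Step 1:
                    A           E           L           D
  init        0.01209      0.5199     0.06833     0.03723
  Δ         -0.003302    0.001651    0.004953    0.003302
  eq         0.008788      0.5216     0.07328     0.04053
  solve Keq expr → x = 0.001651; check Q = 0.004366
Then change container volume by factor 0.5 (V_new/V_old).
Step 2:
                    A           E           L           D
  init        0.01758       1.043      0.1466     0.08106
  Δ           0.01992   -0.009959    -0.02988    -0.01992
  eq          0.03749       1.033      0.1167     0.06115
  solve Keq expr → x = -0.009959; check Q = 0.004366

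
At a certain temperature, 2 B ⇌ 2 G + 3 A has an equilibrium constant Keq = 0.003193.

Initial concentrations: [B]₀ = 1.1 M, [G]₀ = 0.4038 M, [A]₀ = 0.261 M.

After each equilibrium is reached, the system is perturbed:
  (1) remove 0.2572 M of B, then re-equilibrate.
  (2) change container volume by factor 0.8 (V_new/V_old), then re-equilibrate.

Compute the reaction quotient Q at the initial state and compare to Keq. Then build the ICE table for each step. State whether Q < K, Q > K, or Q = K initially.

Q₀ = 0.002396 vs Keq = 0.003193 ⇒ Q<K, forward
Step 1:
                  B         G         A
  I             1.1    0.4038     0.261
  C        -0.01229   0.01229   0.01844
  E           1.088    0.4161    0.2794
  solve Keq expr → x = 0.006145; check Q = 0.003193
Then remove 0.2572 M of B.
Step 2:
                  B         G         A
  I          0.8305    0.4161    0.2794
  C         0.02206  -0.02206   -0.0331
  E          0.8526     0.394    0.2463
  solve Keq expr → x = -0.01103; check Q = 0.003193
Then change container volume by factor 0.8 (V_new/V_old).
Step 3:
                  B         G         A
  I           1.066    0.4925    0.3079
  C         0.03061  -0.03061  -0.04592
  E           1.096    0.4619     0.262
  solve Keq expr → x = -0.01531; check Q = 0.003193

Q₀ = 0.002396; Q < K (proceeds forward)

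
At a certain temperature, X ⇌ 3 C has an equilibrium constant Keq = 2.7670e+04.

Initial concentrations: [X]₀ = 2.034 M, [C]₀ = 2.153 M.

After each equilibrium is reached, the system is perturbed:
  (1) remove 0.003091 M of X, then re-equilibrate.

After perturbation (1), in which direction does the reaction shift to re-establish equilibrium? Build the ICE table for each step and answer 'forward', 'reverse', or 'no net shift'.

Direction: reverse

Q₀ = 4.907 vs Keq = 2.7670e+04 ⇒ Q<K, forward
Step 1:
                  X         C
  Initial     2.034     2.153
  Change     -2.014     6.042
  Equil     0.01989     8.195
  solve Keq expr → x = 2.014; check Q = 2.7670e+04
Then remove 0.003091 M of X.
Step 2:
                  X         C
  Initial    0.0168     8.195
  Change   0.003025 -0.009075
  Equil     0.01983     8.186
  solve Keq expr → x = -0.003025; check Q = 2.7670e+04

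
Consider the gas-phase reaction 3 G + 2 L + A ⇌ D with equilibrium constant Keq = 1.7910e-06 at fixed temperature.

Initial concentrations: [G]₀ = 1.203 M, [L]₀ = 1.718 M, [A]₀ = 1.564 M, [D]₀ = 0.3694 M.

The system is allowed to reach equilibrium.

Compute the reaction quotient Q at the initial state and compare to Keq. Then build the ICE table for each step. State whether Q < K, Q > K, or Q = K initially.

Q₀ = 0.04596; Q > K (proceeds reverse)

Q₀ = 0.04596 vs Keq = 1.7910e-06 ⇒ Q>K, reverse
Step 1:
                   G          L          A          D
  init         1.203      1.718      1.564     0.3694
  Δ            1.107     0.7383     0.3691    -0.3691
  eq            2.31      2.456      1.933 2.5763e-04
  solve Keq expr → x = -0.3691; check Q = 1.7910e-06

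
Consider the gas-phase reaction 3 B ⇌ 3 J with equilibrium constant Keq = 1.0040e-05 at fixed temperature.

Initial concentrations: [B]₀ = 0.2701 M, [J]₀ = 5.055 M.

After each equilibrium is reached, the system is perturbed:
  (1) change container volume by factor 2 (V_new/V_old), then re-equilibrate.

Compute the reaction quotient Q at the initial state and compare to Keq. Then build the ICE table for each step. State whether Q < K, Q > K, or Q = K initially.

Q₀ = 6555 vs Keq = 1.0040e-05 ⇒ Q>K, reverse
Step 1:
                  B         J
  init       0.2701     5.055
  Δ           4.943    -4.943
  eq          5.213    0.1125
  solve Keq expr → x = -1.648; check Q = 1.0040e-05
Then change container volume by factor 2 (V_new/V_old).
Step 2:
                  B         J
  init        2.606   0.05623
  Δ               0         0
  eq          2.606   0.05623
  solve Keq expr → x = 0; check Q = 1.0040e-05

Q₀ = 6555; Q > K (proceeds reverse)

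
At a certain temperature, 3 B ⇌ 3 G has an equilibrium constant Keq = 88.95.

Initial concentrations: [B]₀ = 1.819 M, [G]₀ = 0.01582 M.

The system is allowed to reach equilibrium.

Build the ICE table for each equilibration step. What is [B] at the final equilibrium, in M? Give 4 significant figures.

[B]_eq = 0.3358 M

Q₀ = 6.5784e-07 vs Keq = 88.95 ⇒ Q<K, forward
Step 1:
                    B           G
  Initial       1.819     0.01582
  Change       -1.483       1.483
  Equil        0.3358       1.499
  solve Keq expr → x = 0.4944; check Q = 88.95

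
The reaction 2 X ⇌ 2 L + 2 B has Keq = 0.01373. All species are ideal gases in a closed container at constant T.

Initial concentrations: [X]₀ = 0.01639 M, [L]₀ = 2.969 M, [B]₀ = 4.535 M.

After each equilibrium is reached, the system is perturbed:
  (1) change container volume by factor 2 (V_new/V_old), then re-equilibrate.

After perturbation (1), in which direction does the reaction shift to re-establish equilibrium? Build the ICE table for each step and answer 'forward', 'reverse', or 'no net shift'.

Q₀ = 6.7487e+05 vs Keq = 0.01373 ⇒ Q>K, reverse
Step 1:
                    X           L           B
  Initial     0.01639       2.969       4.535
  Change        2.782      -2.782      -2.782
  Equil         2.798       0.187       1.753
  solve Keq expr → x = -1.391; check Q = 0.01373
Then change container volume by factor 2 (V_new/V_old).
Step 2:
                    X           L           B
  Initial       1.399     0.09352      0.8765
  Change     -0.07079     0.07079     0.07079
  Equil         1.328      0.1643      0.9473
  solve Keq expr → x = 0.03539; check Q = 0.01373

Direction: forward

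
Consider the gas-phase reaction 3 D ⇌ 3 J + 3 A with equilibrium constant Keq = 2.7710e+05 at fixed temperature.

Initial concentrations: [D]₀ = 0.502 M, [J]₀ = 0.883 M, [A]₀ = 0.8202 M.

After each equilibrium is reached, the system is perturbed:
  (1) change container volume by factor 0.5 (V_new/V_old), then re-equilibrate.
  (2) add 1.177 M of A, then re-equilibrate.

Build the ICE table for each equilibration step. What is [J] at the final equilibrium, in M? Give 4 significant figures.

[J]_eq = 2.622 M

Q₀ = 3.003 vs Keq = 2.7710e+05 ⇒ Q<K, forward
Step 1:
                  D         J         A
  init        0.502     0.883    0.8202
  Δ          -0.475     0.475     0.475
  eq        0.02698     1.358     1.295
  solve Keq expr → x = 0.1583; check Q = 2.7710e+05
Then change container volume by factor 0.5 (V_new/V_old).
Step 2:
                  D         J         A
  init      0.05396     2.716      2.59
  Δ         0.04993  -0.04993  -0.04993
  eq         0.1039     2.666     2.541
  solve Keq expr → x = -0.01664; check Q = 2.7710e+05
Then add 1.177 M of A.
Step 3:
                  D         J         A
  init       0.1039     2.666     3.718
  Δ         0.04387  -0.04387  -0.04387
  eq         0.1478     2.622     3.674
  solve Keq expr → x = -0.01462; check Q = 2.7710e+05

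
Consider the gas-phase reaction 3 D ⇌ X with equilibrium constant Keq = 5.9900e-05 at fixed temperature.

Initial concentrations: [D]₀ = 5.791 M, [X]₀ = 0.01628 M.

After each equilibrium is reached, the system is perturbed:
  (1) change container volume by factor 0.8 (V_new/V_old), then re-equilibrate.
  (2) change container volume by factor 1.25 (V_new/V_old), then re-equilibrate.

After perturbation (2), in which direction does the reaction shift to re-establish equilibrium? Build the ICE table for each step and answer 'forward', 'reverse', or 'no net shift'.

Q₀ = 8.3829e-05 vs Keq = 5.9900e-05 ⇒ Q>K, reverse
Step 1:
                    D           X
  init          5.791     0.01628
  Δ           0.01369   -0.004564
  eq            5.805     0.01172
  solve Keq expr → x = -0.004564; check Q = 5.9900e-05
Then change container volume by factor 0.8 (V_new/V_old).
Step 2:
                    D           X
  init          7.256     0.01464
  Δ          -0.02403    0.008011
  eq            7.232     0.02266
  solve Keq expr → x = 0.008011; check Q = 5.9900e-05
Then change container volume by factor 1.25 (V_new/V_old).
Step 3:
                    D           X
  init          5.785     0.01812
  Δ           0.01923   -0.006409
  eq            5.805     0.01172
  solve Keq expr → x = -0.006409; check Q = 5.9900e-05

Direction: reverse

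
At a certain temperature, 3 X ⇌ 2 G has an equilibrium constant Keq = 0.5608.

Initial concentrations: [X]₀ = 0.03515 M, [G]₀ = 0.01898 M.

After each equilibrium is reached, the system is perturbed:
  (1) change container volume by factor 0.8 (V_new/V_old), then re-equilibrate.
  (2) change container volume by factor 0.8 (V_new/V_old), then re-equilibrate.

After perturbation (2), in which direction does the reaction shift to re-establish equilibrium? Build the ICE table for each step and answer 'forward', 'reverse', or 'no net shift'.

Q₀ = 8.295 vs Keq = 0.5608 ⇒ Q>K, reverse
Step 1:
                   X          G
  Initial    0.03515    0.01898
  Change     0.01562   -0.01041
  Equil      0.05077   0.008567
  solve Keq expr → x = -0.005207; check Q = 0.5608
Then change container volume by factor 0.8 (V_new/V_old).
Step 2:
                   X          G
  Initial    0.06346    0.01071
  Change   -0.001333 8.8871e-04
  Equil      0.06213     0.0116
  solve Keq expr → x = 4.4436e-04; check Q = 0.5608
Then change container volume by factor 0.8 (V_new/V_old).
Step 3:
                   X          G
  Initial    0.07766     0.0145
  Change    -0.00175   0.001166
  Equil      0.07591    0.01566
  solve Keq expr → x = 5.8322e-04; check Q = 0.5608

Direction: forward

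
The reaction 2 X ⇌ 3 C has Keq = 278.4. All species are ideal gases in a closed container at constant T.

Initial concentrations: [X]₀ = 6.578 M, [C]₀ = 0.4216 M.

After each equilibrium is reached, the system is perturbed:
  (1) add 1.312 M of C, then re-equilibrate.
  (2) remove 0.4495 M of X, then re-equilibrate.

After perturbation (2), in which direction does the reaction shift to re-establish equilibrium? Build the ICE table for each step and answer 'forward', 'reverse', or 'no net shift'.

Direction: reverse

Q₀ = 0.001732 vs Keq = 278.4 ⇒ Q<K, forward
Step 1:
                   X          C
  init         6.578     0.4216
  Δ           -5.175      7.762
  eq           1.403      8.184
  solve Keq expr → x = 2.587; check Q = 278.4
Then add 1.312 M of C.
Step 2:
                   X          C
  init         1.403      9.496
  Δ           0.2484    -0.3726
  eq           1.652      9.123
  solve Keq expr → x = -0.1242; check Q = 278.4
Then remove 0.4495 M of X.
Step 3:
                   X          C
  init         1.202      9.123
  Δ           0.3206     -0.481
  eq           1.523      8.642
  solve Keq expr → x = -0.1603; check Q = 278.4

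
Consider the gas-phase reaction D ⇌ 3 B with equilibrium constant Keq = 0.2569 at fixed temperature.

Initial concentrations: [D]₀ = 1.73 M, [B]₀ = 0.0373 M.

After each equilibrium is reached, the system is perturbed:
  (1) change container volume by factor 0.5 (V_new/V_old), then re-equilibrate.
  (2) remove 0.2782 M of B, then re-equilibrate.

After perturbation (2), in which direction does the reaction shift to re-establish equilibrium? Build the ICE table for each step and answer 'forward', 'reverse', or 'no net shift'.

Direction: forward

Q₀ = 2.9997e-05 vs Keq = 0.2569 ⇒ Q<K, forward
Step 1:
                    D           B
  init           1.73      0.0373
  Δ           -0.2301      0.6904
  eq              1.5      0.7277
  solve Keq expr → x = 0.2301; check Q = 0.2569
Then change container volume by factor 0.5 (V_new/V_old).
Step 2:
                    D           B
  init              3       1.455
  Δ            0.1737     -0.5212
  eq            3.173      0.9342
  solve Keq expr → x = -0.1737; check Q = 0.2569
Then remove 0.2782 M of B.
Step 3:
                    D           B
  init          3.173       0.656
  Δ          -0.08977      0.2693
  eq            3.084      0.9253
  solve Keq expr → x = 0.08977; check Q = 0.2569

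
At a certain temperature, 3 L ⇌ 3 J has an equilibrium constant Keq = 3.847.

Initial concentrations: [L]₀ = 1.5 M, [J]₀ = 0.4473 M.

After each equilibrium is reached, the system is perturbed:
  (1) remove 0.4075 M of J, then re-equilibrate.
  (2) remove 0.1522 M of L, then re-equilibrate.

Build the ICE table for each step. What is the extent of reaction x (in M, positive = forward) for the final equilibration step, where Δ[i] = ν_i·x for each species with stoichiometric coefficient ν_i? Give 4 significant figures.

x = -0.03097 M

Q₀ = 0.02652 vs Keq = 3.847 ⇒ Q<K, forward
Step 1:
                  L         J
  init          1.5    0.4473
  Δ         -0.7414    0.7414
  eq         0.7586     1.189
  solve Keq expr → x = 0.2471; check Q = 3.847
Then remove 0.4075 M of J.
Step 2:
                  L         J
  init       0.7586    0.7812
  Δ         -0.1588    0.1588
  eq         0.5999    0.9399
  solve Keq expr → x = 0.05292; check Q = 3.847
Then remove 0.1522 M of L.
Step 3:
                  L         J
  init       0.4477    0.9399
  Δ         0.09291  -0.09291
  eq         0.5406     0.847
  solve Keq expr → x = -0.03097; check Q = 3.847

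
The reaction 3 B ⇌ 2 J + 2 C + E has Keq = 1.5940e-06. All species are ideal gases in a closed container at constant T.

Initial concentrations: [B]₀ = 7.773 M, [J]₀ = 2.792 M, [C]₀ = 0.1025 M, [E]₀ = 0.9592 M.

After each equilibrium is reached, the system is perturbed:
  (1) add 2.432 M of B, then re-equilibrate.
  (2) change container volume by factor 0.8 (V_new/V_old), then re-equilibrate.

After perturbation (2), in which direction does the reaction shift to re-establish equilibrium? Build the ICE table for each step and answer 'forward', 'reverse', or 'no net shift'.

Direction: reverse

Q₀ = 1.6727e-04 vs Keq = 1.5940e-06 ⇒ Q>K, reverse
Step 1:
                    B           J           C           E
  I             7.773       2.792      0.1025      0.9592
  C            0.1374    -0.09162    -0.09162    -0.04581
  E              7.91         2.7     0.01088      0.9134
  solve Keq expr → x = -0.04581; check Q = 1.5940e-06
Then add 2.432 M of B.
Step 2:
                    B           J           C           E
  I             10.34         2.7     0.01088      0.9134
  C          -0.00797    0.005313    0.005313    0.002657
  E             10.33       2.706      0.0162       0.916
  solve Keq expr → x = 0.002657; check Q = 1.5940e-06
Then change container volume by factor 0.8 (V_new/V_old).
Step 3:
                    B           J           C           E
  I             12.92       3.382     0.02025       1.145
  C          0.006007   -0.004005   -0.004005   -0.002002
  E             12.92       3.378     0.01624       1.143
  solve Keq expr → x = -0.002002; check Q = 1.5940e-06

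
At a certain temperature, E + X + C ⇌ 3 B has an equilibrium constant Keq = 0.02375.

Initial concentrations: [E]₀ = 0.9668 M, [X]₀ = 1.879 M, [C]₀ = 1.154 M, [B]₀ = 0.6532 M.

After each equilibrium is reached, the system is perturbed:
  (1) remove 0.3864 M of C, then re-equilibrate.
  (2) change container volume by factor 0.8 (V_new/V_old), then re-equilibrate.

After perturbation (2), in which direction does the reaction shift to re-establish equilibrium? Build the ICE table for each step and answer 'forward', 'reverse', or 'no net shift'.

Q₀ = 0.1329 vs Keq = 0.02375 ⇒ Q>K, reverse
Step 1:
                    E           X           C           B
  Initial      0.9668       1.879       1.154      0.6532
  Change      0.08652     0.08652     0.08652     -0.2596
  Equil         1.053       1.966       1.241      0.3936
  solve Keq expr → x = -0.08652; check Q = 0.02375
Then remove 0.3864 M of C.
Step 2:
                    E           X           C           B
  Initial       1.053       1.966      0.8541      0.3936
  Change      0.01394     0.01394     0.01394    -0.04181
  Equil         1.067       1.979      0.8681      0.3518
  solve Keq expr → x = -0.01394; check Q = 0.02375
Then change container volume by factor 0.8 (V_new/V_old).
Step 3:
                    E           X           C           B
  Initial       1.334       2.474       1.085      0.4398
  Change            0           0           0           0
  Equil         1.334       2.474       1.085      0.4398
  solve Keq expr → x = 0; check Q = 0.02375

Direction: no net shift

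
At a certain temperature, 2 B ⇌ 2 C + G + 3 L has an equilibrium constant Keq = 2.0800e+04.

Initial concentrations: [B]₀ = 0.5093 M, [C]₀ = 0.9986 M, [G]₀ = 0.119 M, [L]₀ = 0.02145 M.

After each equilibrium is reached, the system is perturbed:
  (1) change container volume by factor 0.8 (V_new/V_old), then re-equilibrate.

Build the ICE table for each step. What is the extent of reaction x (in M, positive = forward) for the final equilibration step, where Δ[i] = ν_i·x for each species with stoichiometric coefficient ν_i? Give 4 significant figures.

Q₀ = 4.5151e-06 vs Keq = 2.0800e+04 ⇒ Q<K, forward
Step 1:
                    B           C           G           L
  Initial      0.5093      0.9986       0.119     0.02145
  Change      -0.5049      0.5049      0.2525      0.7574
  Equil      0.004367       1.504      0.3715      0.7788
  solve Keq expr → x = 0.2525; check Q = 2.0800e+04
Then change container volume by factor 0.8 (V_new/V_old).
Step 2:
                    B           C           G           L
  Initial    0.005459       1.879      0.4643      0.9736
  Change     0.002985   -0.002985   -0.001492   -0.004477
  Equil      0.008444       1.876      0.4628      0.9691
  solve Keq expr → x = -0.001492; check Q = 2.0800e+04

x = -0.001492 M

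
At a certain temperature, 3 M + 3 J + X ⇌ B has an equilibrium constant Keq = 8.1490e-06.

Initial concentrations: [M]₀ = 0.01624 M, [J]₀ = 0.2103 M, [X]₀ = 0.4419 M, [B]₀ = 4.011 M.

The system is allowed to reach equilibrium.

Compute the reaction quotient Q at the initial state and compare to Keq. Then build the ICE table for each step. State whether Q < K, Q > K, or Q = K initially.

Q₀ = 2.2785e+08 vs Keq = 8.1490e-06 ⇒ Q>K, reverse
Step 1:
                   M          J          X          B
  Initial    0.01624     0.2103     0.4419      4.011
  Change       6.531      6.531      2.177     -2.177
  Equil        6.547      6.741      2.619      1.834
  solve Keq expr → x = -2.177; check Q = 8.1490e-06

Q₀ = 2.2785e+08; Q > K (proceeds reverse)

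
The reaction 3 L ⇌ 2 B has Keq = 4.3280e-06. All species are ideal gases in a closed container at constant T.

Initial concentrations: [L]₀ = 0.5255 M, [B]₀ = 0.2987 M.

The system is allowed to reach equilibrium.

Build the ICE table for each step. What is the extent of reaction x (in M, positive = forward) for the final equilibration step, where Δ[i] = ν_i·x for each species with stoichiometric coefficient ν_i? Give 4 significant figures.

x = -0.1484 M

Q₀ = 0.6148 vs Keq = 4.3280e-06 ⇒ Q>K, reverse
Step 1:
                    L           B
  I            0.5255      0.2987
  C            0.4451     -0.2967
  E            0.9706    0.001989
  solve Keq expr → x = -0.1484; check Q = 4.3280e-06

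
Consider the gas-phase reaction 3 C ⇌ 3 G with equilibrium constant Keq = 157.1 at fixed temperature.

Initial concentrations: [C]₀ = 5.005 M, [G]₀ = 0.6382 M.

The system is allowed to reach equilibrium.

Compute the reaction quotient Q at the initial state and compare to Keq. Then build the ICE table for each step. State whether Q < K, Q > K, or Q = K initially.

Q₀ = 0.002073 vs Keq = 157.1 ⇒ Q<K, forward
Step 1:
                  C         G
  Initial     5.005    0.6382
  Change     -4.123     4.123
  Equil      0.8823     4.761
  solve Keq expr → x = 1.374; check Q = 157.1

Q₀ = 0.002073; Q < K (proceeds forward)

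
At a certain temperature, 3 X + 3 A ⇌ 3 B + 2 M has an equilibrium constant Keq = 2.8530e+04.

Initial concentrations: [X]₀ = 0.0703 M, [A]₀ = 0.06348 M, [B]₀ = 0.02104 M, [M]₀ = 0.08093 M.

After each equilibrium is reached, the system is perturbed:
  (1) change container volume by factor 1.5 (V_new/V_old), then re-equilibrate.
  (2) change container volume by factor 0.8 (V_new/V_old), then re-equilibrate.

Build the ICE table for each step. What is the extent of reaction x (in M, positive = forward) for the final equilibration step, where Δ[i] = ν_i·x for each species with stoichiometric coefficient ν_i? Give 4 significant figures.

x = 1.9318e-04 M

Q₀ = 0.6864 vs Keq = 2.8530e+04 ⇒ Q<K, forward
Step 1:
                  X         A         B         M
  init       0.0703   0.06348   0.02104   0.08093
  Δ        -0.04442  -0.04442   0.04442   0.02961
  eq        0.02588   0.01906   0.06546    0.1105
  solve Keq expr → x = 0.01481; check Q = 2.8530e+04
Then change container volume by factor 1.5 (V_new/V_old).
Step 2:
                  X         A         B         M
  init      0.01726   0.01271   0.04364   0.07369
  Δ       8.3430e-04 8.3430e-04 -8.3430e-04 -5.5620e-04
  eq        0.01809   0.01354    0.0428   0.07314
  solve Keq expr → x = -2.7810e-04; check Q = 2.8530e+04
Then change container volume by factor 0.8 (V_new/V_old).
Step 3:
                  X         A         B         M
  init      0.02261   0.01693    0.0535   0.09142
  Δ       -5.7953e-04 -5.7953e-04 5.7953e-04 3.8635e-04
  eq        0.02203   0.01635   0.05408   0.09181
  solve Keq expr → x = 1.9318e-04; check Q = 2.8530e+04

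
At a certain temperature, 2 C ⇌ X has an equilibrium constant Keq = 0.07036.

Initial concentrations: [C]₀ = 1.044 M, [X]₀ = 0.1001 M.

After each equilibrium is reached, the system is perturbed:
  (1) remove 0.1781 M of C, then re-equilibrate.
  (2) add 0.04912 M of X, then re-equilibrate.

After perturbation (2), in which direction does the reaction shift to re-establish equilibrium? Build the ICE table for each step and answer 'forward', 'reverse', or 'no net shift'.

Q₀ = 0.09184 vs Keq = 0.07036 ⇒ Q>K, reverse
Step 1:
                   C          X
  I            1.044     0.1001
  C          0.03605   -0.01802
  E             1.08    0.08208
  solve Keq expr → x = -0.01802; check Q = 0.07036
Then remove 0.1781 M of C.
Step 2:
                   C          X
  I           0.9019    0.08208
  C          0.03944   -0.01972
  E           0.9414    0.06235
  solve Keq expr → x = -0.01972; check Q = 0.07036
Then add 0.04912 M of X.
Step 3:
                   C          X
  I           0.9414     0.1115
  C            0.077    -0.0385
  E            1.018    0.07297
  solve Keq expr → x = -0.0385; check Q = 0.07036

Direction: reverse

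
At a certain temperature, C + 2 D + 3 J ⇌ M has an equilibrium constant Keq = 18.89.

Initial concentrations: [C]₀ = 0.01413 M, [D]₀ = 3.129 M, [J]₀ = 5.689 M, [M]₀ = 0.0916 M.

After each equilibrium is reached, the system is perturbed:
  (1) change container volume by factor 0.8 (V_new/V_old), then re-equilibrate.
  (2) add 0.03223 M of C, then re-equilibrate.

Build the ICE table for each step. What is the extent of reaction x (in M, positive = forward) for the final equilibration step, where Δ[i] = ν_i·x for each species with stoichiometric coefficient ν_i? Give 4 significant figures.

x = 0.03223 M

Q₀ = 0.003596 vs Keq = 18.89 ⇒ Q<K, forward
Step 1:
                    C           D           J           M
  init        0.01413       3.129       5.689      0.0916
  Δ          -0.01413    -0.02825    -0.04238     0.01413
  eq       3.2334e-06       3.101       5.647      0.1057
  solve Keq expr → x = 0.01413; check Q = 18.89
Then change container volume by factor 0.8 (V_new/V_old).
Step 2:
                    C           D           J           M
  init     4.0417e-06       3.876       7.058      0.1322
  Δ       -2.7173e-06 -5.4346e-06 -8.1519e-06  2.7173e-06
  eq       1.3244e-06       3.876       7.058      0.1322
  solve Keq expr → x = 2.7173e-06; check Q = 18.89
Then add 0.03223 M of C.
Step 3:
                    C           D           J           M
  init        0.03223       3.876       7.058      0.1322
  Δ          -0.03223    -0.06446    -0.09669     0.03223
  eq       1.7756e-06       3.811       6.962      0.1644
  solve Keq expr → x = 0.03223; check Q = 18.89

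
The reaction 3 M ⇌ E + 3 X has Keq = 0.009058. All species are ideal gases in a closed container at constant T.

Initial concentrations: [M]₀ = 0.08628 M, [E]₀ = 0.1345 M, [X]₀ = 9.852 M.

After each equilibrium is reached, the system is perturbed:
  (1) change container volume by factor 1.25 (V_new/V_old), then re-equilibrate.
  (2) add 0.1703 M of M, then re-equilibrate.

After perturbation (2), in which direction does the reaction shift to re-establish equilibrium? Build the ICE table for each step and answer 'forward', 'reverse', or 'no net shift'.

Direction: forward

Q₀ = 2.0025e+05 vs Keq = 0.009058 ⇒ Q>K, reverse
Step 1:
                  M         E         X
  I         0.08628    0.1345     9.852
  C          0.4035   -0.1345   -0.4035
  E          0.4898 1.2616e-06     9.449
  solve Keq expr → x = -0.1345; check Q = 0.009058
Then change container volume by factor 1.25 (V_new/V_old).
Step 2:
                  M         E         X
  I          0.3918 1.0093e-06     7.559
  C       -7.5696e-07 2.5232e-07 7.5696e-07
  E          0.3918 1.2616e-06     7.559
  solve Keq expr → x = 2.5232e-07; check Q = 0.009058
Then add 0.1703 M of M.
Step 3:
                  M         E         X
  I          0.5621 1.2616e-06     7.559
  C       -7.3905e-06 2.4635e-06 7.3905e-06
  E          0.5621 3.7251e-06     7.559
  solve Keq expr → x = 2.4635e-06; check Q = 0.009058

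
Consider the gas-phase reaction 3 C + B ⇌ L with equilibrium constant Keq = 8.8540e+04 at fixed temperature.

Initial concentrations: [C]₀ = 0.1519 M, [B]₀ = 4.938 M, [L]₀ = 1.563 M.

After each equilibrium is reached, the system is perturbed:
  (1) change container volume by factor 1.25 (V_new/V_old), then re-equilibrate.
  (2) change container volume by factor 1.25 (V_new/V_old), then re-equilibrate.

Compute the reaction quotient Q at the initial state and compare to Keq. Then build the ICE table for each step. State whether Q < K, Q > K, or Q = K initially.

Q₀ = 90.31 vs Keq = 8.8540e+04 ⇒ Q<K, forward
Step 1:
                    C           B           L
  I            0.1519       4.938       1.563
  C           -0.1364    -0.04547     0.04547
  E           0.01549       4.893       1.608
  solve Keq expr → x = 0.04547; check Q = 8.8540e+04
Then change container volume by factor 1.25 (V_new/V_old).
Step 2:
                    C           B           L
  I           0.01239       3.914       1.287
  C          0.003092    0.001031   -0.001031
  E           0.01548       3.915       1.286
  solve Keq expr → x = -0.001031; check Q = 8.8540e+04
Then change container volume by factor 1.25 (V_new/V_old).
Step 3:
                    C           B           L
  I           0.01238       3.132       1.029
  C          0.003089     0.00103    -0.00103
  E           0.01547       3.133       1.028
  solve Keq expr → x = -0.00103; check Q = 8.8540e+04

Q₀ = 90.31; Q < K (proceeds forward)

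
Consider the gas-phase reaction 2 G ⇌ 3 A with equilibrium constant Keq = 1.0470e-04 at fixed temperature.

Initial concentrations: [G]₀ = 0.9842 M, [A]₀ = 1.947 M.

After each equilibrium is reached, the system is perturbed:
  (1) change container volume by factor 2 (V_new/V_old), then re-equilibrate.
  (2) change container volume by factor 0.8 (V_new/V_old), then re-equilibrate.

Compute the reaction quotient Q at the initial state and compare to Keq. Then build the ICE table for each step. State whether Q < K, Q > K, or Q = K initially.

Q₀ = 7.62; Q > K (proceeds reverse)

Q₀ = 7.62 vs Keq = 1.0470e-04 ⇒ Q>K, reverse
Step 1:
                   G          A
  I           0.9842      1.947
  C            1.244     -1.867
  E            2.229    0.08041
  solve Keq expr → x = -0.6222; check Q = 1.0470e-04
Then change container volume by factor 2 (V_new/V_old).
Step 2:
                   G          A
  I            1.114    0.04021
  C        -0.006829    0.01024
  E            1.107    0.05045
  solve Keq expr → x = 0.003415; check Q = 1.0470e-04
Then change container volume by factor 0.8 (V_new/V_old).
Step 3:
                   G          A
  I            1.384    0.06306
  C         0.002958  -0.004437
  E            1.387    0.05863
  solve Keq expr → x = -0.001479; check Q = 1.0470e-04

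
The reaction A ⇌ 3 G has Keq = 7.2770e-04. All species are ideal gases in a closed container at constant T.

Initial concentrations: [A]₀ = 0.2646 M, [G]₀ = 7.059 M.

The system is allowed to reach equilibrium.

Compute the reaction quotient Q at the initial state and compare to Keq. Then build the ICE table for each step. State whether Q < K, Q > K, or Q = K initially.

Q₀ = 1329; Q > K (proceeds reverse)

Q₀ = 1329 vs Keq = 7.2770e-04 ⇒ Q>K, reverse
Step 1:
                  A         G
  init       0.2646     7.059
  Δ           2.312    -6.936
  eq          2.576    0.1233
  solve Keq expr → x = -2.312; check Q = 7.2770e-04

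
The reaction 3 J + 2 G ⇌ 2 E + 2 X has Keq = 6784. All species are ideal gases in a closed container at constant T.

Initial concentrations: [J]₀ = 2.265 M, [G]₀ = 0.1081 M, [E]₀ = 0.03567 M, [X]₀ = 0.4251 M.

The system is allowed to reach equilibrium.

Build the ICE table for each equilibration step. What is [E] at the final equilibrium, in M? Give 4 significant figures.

Q₀ = 0.001693 vs Keq = 6784 ⇒ Q<K, forward
Step 1:
                    J           G           E           X
  init          2.265      0.1081     0.03567      0.4251
  Δ           -0.1617     -0.1078      0.1078      0.1078
  eq            2.103  3.0429e-04      0.1435      0.5329
  solve Keq expr → x = 0.0539; check Q = 6784

[E]_eq = 0.1435 M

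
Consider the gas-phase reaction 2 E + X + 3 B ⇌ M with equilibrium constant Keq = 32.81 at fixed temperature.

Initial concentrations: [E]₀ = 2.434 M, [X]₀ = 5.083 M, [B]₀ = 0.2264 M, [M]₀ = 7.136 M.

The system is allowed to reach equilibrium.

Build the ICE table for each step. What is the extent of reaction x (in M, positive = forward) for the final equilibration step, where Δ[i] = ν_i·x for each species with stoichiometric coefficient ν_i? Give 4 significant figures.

Q₀ = 20.42 vs Keq = 32.81 ⇒ Q<K, forward
Step 1:
                   E          X          B          M
  init         2.434      5.083     0.2264      7.136
  Δ         -0.02116   -0.01058   -0.03174    0.01058
  eq           2.413      5.072     0.1947      7.147
  solve Keq expr → x = 0.01058; check Q = 32.81

x = 0.01058 M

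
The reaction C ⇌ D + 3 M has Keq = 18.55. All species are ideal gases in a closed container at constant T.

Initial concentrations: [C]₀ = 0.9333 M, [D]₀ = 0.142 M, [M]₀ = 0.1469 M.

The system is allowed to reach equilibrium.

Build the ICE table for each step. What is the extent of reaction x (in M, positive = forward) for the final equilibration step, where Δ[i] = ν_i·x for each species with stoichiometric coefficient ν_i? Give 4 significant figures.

Q₀ = 4.8232e-04 vs Keq = 18.55 ⇒ Q<K, forward
Step 1:
                   C          D          M
  I           0.9333      0.142     0.1469
  C          -0.6135     0.6135      1.841
  E           0.3198     0.7555      1.988
  solve Keq expr → x = 0.6135; check Q = 18.55

x = 0.6135 M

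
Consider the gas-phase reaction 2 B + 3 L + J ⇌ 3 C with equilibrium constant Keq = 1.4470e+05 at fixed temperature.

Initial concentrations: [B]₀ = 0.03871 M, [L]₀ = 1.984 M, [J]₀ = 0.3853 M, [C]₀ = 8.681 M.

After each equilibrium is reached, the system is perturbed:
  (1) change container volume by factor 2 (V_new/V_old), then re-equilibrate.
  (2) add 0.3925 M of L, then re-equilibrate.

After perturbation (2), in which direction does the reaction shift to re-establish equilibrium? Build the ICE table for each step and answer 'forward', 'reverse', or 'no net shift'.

Direction: forward

Q₀ = 1.4509e+05 vs Keq = 1.4470e+05 ⇒ Q>K, reverse
Step 1:
                   B          L          J          C
  Initial    0.03871      1.984     0.3853      8.681
  Change  4.8367e-05 7.2550e-05 2.4183e-05 -7.2550e-05
  Equil      0.03876      1.984     0.3853      8.681
  solve Keq expr → x = -2.4183e-05; check Q = 1.4470e+05
Then change container volume by factor 2 (V_new/V_old).
Step 2:
                   B          L          J          C
  Initial    0.01938      0.992     0.1927       4.34
  Change     0.02937    0.04406    0.01469   -0.04406
  Equil      0.04875      1.036     0.2073      4.296
  solve Keq expr → x = -0.01469; check Q = 1.4470e+05
Then add 0.3925 M of L.
Step 3:
                   B          L          J          C
  Initial    0.04875      1.429     0.2073      4.296
  Change    -0.01689   -0.02534  -0.008446    0.02534
  Equil      0.03186      1.403     0.1989      4.322
  solve Keq expr → x = 0.008446; check Q = 1.4470e+05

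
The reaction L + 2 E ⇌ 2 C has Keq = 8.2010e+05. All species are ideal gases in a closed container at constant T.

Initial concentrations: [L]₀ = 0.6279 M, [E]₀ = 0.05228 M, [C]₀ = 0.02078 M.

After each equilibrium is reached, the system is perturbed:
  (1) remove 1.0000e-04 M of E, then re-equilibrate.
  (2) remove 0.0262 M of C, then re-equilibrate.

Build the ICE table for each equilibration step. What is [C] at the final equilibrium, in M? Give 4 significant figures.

[C]_eq = 0.04669 M

Q₀ = 0.2516 vs Keq = 8.2010e+05 ⇒ Q<K, forward
Step 1:
                    L           E           C
  I            0.6279     0.05228     0.02078
  C          -0.02609    -0.05218     0.05218
  E            0.6018  1.0385e-04     0.07296
  solve Keq expr → x = 0.02609; check Q = 8.2010e+05
Then remove 1.0000e-04 M of E.
Step 2:
                    L           E           C
  I            0.6018  3.8480e-06     0.07296
  C        4.9927e-05  9.9854e-05 -9.9854e-05
  E            0.6019  1.0370e-04     0.07286
  solve Keq expr → x = -4.9927e-05; check Q = 8.2010e+05
Then remove 0.0262 M of C.
Step 3:
                    L           E           C
  I            0.6019  1.0370e-04     0.04666
  C       -1.8619e-05 -3.7238e-05  3.7238e-05
  E            0.6018  6.6463e-05     0.04669
  solve Keq expr → x = 1.8619e-05; check Q = 8.2010e+05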